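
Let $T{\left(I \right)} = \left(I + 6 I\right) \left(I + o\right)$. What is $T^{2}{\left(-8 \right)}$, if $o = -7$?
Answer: $705600$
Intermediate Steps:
$T{\left(I \right)} = 7 I \left(-7 + I\right)$ ($T{\left(I \right)} = \left(I + 6 I\right) \left(I - 7\right) = 7 I \left(-7 + I\right)$)
$T^{2}{\left(-8 \right)} = \left(7 \left(-8\right) \left(-7 - 8\right)\right)^{2} = \left(7 \left(-8\right) \left(-15\right)\right)^{2} = 840^{2} = 705600$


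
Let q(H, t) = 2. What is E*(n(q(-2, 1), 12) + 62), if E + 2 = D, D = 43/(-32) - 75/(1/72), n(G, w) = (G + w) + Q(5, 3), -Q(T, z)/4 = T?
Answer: -1210349/4 ≈ -3.0259e+5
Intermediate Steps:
Q(T, z) = -4*T
n(G, w) = -20 + G + w (n(G, w) = (G + w) - 4*5 = (G + w) - 20 = -20 + G + w)
D = -172843/32 (D = 43*(-1/32) - 75/1/72 = -43/32 - 75*72 = -43/32 - 5400 = -172843/32 ≈ -5401.3)
E = -172907/32 (E = -2 - 172843/32 = -172907/32 ≈ -5403.3)
E*(n(q(-2, 1), 12) + 62) = -172907*((-20 + 2 + 12) + 62)/32 = -172907*(-6 + 62)/32 = -172907/32*56 = -1210349/4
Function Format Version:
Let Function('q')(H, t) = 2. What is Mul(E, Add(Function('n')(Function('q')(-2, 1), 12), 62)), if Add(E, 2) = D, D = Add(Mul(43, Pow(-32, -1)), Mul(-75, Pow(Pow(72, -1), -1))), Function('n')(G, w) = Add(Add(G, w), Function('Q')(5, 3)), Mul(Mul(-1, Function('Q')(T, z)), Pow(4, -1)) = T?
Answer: Rational(-1210349, 4) ≈ -3.0259e+5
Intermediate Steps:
Function('Q')(T, z) = Mul(-4, T)
Function('n')(G, w) = Add(-20, G, w) (Function('n')(G, w) = Add(Add(G, w), Mul(-4, 5)) = Add(Add(G, w), -20) = Add(-20, G, w))
D = Rational(-172843, 32) (D = Add(Mul(43, Rational(-1, 32)), Mul(-75, Pow(Rational(1, 72), -1))) = Add(Rational(-43, 32), Mul(-75, 72)) = Add(Rational(-43, 32), -5400) = Rational(-172843, 32) ≈ -5401.3)
E = Rational(-172907, 32) (E = Add(-2, Rational(-172843, 32)) = Rational(-172907, 32) ≈ -5403.3)
Mul(E, Add(Function('n')(Function('q')(-2, 1), 12), 62)) = Mul(Rational(-172907, 32), Add(Add(-20, 2, 12), 62)) = Mul(Rational(-172907, 32), Add(-6, 62)) = Mul(Rational(-172907, 32), 56) = Rational(-1210349, 4)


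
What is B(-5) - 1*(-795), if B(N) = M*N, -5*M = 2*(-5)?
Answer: 785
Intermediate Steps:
M = 2 (M = -2*(-5)/5 = -1/5*(-10) = 2)
B(N) = 2*N
B(-5) - 1*(-795) = 2*(-5) - 1*(-795) = -10 + 795 = 785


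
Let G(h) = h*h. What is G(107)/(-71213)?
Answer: -11449/71213 ≈ -0.16077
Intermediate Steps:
G(h) = h²
G(107)/(-71213) = 107²/(-71213) = 11449*(-1/71213) = -11449/71213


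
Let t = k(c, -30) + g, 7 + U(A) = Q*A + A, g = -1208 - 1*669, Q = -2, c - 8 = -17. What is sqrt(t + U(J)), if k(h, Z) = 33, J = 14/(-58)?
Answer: 2*I*sqrt(389122)/29 ≈ 43.02*I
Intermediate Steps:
c = -9 (c = 8 - 17 = -9)
J = -7/29 (J = 14*(-1/58) = -7/29 ≈ -0.24138)
g = -1877 (g = -1208 - 669 = -1877)
U(A) = -7 - A (U(A) = -7 + (-2*A + A) = -7 - A)
t = -1844 (t = 33 - 1877 = -1844)
sqrt(t + U(J)) = sqrt(-1844 + (-7 - 1*(-7/29))) = sqrt(-1844 + (-7 + 7/29)) = sqrt(-1844 - 196/29) = sqrt(-53672/29) = 2*I*sqrt(389122)/29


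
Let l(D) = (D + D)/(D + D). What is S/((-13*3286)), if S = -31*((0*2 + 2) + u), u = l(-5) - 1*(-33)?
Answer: 18/689 ≈ 0.026125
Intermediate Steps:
l(D) = 1 (l(D) = (2*D)/((2*D)) = (2*D)*(1/(2*D)) = 1)
u = 34 (u = 1 - 1*(-33) = 1 + 33 = 34)
S = -1116 (S = -31*((0*2 + 2) + 34) = -31*((0 + 2) + 34) = -31*(2 + 34) = -31*36 = -1116)
S/((-13*3286)) = -1116/((-13*3286)) = -1116/(-42718) = -1116*(-1/42718) = 18/689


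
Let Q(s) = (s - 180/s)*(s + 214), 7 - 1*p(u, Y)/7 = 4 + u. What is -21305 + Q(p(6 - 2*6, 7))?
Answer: -32518/7 ≈ -4645.4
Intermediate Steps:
p(u, Y) = 21 - 7*u (p(u, Y) = 49 - 7*(4 + u) = 49 + (-28 - 7*u) = 21 - 7*u)
Q(s) = (214 + s)*(s - 180/s) (Q(s) = (s - 180/s)*(214 + s) = (214 + s)*(s - 180/s))
-21305 + Q(p(6 - 2*6, 7)) = -21305 + (-180 + (21 - 7*(6 - 2*6))² - 38520/(21 - 7*(6 - 2*6)) + 214*(21 - 7*(6 - 2*6))) = -21305 + (-180 + (21 - 7*(6 - 12))² - 38520/(21 - 7*(6 - 12)) + 214*(21 - 7*(6 - 12))) = -21305 + (-180 + (21 - 7*(-6))² - 38520/(21 - 7*(-6)) + 214*(21 - 7*(-6))) = -21305 + (-180 + (21 + 42)² - 38520/(21 + 42) + 214*(21 + 42)) = -21305 + (-180 + 63² - 38520/63 + 214*63) = -21305 + (-180 + 3969 - 38520*1/63 + 13482) = -21305 + (-180 + 3969 - 4280/7 + 13482) = -21305 + 116617/7 = -32518/7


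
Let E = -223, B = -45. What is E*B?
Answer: 10035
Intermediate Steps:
E*B = -223*(-45) = 10035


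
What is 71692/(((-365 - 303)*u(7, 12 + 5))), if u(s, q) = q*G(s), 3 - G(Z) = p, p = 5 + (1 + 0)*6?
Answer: 17923/22712 ≈ 0.78914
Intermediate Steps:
p = 11 (p = 5 + 1*6 = 5 + 6 = 11)
G(Z) = -8 (G(Z) = 3 - 1*11 = 3 - 11 = -8)
u(s, q) = -8*q (u(s, q) = q*(-8) = -8*q)
71692/(((-365 - 303)*u(7, 12 + 5))) = 71692/(((-365 - 303)*(-8*(12 + 5)))) = 71692/((-(-5344)*17)) = 71692/((-668*(-136))) = 71692/90848 = 71692*(1/90848) = 17923/22712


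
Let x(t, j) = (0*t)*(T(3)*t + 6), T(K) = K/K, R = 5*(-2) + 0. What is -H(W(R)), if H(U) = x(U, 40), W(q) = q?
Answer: 0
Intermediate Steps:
R = -10 (R = -10 + 0 = -10)
T(K) = 1
x(t, j) = 0 (x(t, j) = (0*t)*(1*t + 6) = 0*(t + 6) = 0*(6 + t) = 0)
H(U) = 0
-H(W(R)) = -1*0 = 0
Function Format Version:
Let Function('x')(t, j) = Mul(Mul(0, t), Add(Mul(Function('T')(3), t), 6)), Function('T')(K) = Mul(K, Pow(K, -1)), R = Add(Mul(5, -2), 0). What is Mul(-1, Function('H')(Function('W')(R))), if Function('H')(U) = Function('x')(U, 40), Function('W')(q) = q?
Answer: 0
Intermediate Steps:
R = -10 (R = Add(-10, 0) = -10)
Function('T')(K) = 1
Function('x')(t, j) = 0 (Function('x')(t, j) = Mul(Mul(0, t), Add(Mul(1, t), 6)) = Mul(0, Add(t, 6)) = Mul(0, Add(6, t)) = 0)
Function('H')(U) = 0
Mul(-1, Function('H')(Function('W')(R))) = Mul(-1, 0) = 0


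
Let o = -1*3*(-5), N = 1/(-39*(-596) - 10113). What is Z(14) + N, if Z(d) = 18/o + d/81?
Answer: 811249/590895 ≈ 1.3729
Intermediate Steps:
N = 1/13131 (N = 1/(23244 - 10113) = 1/13131 ≈ 7.6156e-5)
o = 15 (o = -3*(-5) = 15)
Z(d) = 6/5 + d/81 (Z(d) = 18/15 + d/81 = 18*(1/15) + d*(1/81) = 6/5 + d/81)
Z(14) + N = (6/5 + (1/81)*14) + 1/13131 = (6/5 + 14/81) + 1/13131 = 556/405 + 1/13131 = 811249/590895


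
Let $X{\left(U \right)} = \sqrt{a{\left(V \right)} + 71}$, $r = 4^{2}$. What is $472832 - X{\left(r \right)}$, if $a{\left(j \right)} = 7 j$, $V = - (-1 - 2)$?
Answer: $472832 - 2 \sqrt{23} \approx 4.7282 \cdot 10^{5}$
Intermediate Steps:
$V = 3$ ($V = \left(-1\right) \left(-3\right) = 3$)
$r = 16$
$X{\left(U \right)} = 2 \sqrt{23}$ ($X{\left(U \right)} = \sqrt{7 \cdot 3 + 71} = \sqrt{21 + 71} = \sqrt{92} = 2 \sqrt{23}$)
$472832 - X{\left(r \right)} = 472832 - 2 \sqrt{23}$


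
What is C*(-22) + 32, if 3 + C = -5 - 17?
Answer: 582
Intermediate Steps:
C = -25 (C = -3 + (-5 - 17) = -3 - 22 = -25)
C*(-22) + 32 = -25*(-22) + 32 = 550 + 32 = 582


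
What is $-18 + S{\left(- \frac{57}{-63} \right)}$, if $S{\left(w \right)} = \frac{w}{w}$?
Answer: $-17$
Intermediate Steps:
$S{\left(w \right)} = 1$
$-18 + S{\left(- \frac{57}{-63} \right)} = -18 + 1 = -17$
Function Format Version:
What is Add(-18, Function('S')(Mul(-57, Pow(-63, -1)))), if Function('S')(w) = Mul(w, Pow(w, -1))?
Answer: -17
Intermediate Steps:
Function('S')(w) = 1
Add(-18, Function('S')(Mul(-57, Pow(-63, -1)))) = Add(-18, 1) = -17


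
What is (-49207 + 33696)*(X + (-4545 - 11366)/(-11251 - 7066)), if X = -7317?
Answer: 2078622564358/18317 ≈ 1.1348e+8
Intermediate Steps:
(-49207 + 33696)*(X + (-4545 - 11366)/(-11251 - 7066)) = (-49207 + 33696)*(-7317 + (-4545 - 11366)/(-11251 - 7066)) = -15511*(-7317 - 15911/(-18317)) = -15511*(-7317 - 15911*(-1/18317)) = -15511*(-7317 + 15911/18317) = -15511*(-134009578/18317) = 2078622564358/18317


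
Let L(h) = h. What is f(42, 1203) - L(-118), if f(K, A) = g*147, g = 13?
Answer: 2029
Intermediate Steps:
f(K, A) = 1911 (f(K, A) = 13*147 = 1911)
f(42, 1203) - L(-118) = 1911 - 1*(-118) = 1911 + 118 = 2029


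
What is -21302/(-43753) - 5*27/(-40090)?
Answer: 171980767/350811554 ≈ 0.49024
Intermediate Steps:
-21302/(-43753) - 5*27/(-40090) = -21302*(-1/43753) - 135*(-1/40090) = 21302/43753 + 27/8018 = 171980767/350811554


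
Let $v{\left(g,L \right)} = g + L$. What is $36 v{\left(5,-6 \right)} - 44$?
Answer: $-80$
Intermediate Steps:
$v{\left(g,L \right)} = L + g$
$36 v{\left(5,-6 \right)} - 44 = 36 \left(-6 + 5\right) - 44 = 36 \left(-1\right) - 44 = -36 - 44 = -80$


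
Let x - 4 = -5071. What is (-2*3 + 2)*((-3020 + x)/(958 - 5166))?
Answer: -8087/1052 ≈ -7.6873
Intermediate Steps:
x = -5067 (x = 4 - 5071 = -5067)
(-2*3 + 2)*((-3020 + x)/(958 - 5166)) = (-2*3 + 2)*((-3020 - 5067)/(958 - 5166)) = (-6 + 2)*(-8087/(-4208)) = -(-32348)*(-1)/4208 = -4*8087/4208 = -8087/1052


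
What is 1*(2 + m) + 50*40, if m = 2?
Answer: 2004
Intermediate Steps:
1*(2 + m) + 50*40 = 1*(2 + 2) + 50*40 = 1*4 + 2000 = 4 + 2000 = 2004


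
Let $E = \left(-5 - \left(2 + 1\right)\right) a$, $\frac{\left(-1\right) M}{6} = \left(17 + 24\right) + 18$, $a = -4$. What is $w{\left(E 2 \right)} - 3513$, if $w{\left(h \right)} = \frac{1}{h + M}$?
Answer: $- \frac{1018771}{290} \approx -3513.0$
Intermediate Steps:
$M = -354$ ($M = - 6 \left(\left(17 + 24\right) + 18\right) = - 6 \left(41 + 18\right) = \left(-6\right) 59 = -354$)
$E = 32$ ($E = \left(-5 - \left(2 + 1\right)\right) \left(-4\right) = \left(-5 - 3\right) \left(-4\right) = \left(-8\right) \left(-4\right) = 32$)
$w{\left(h \right)} = \frac{1}{-354 + h}$ ($w{\left(h \right)} = \frac{1}{h - 354} = \frac{1}{-354 + h}$)
$w{\left(E 2 \right)} - 3513 = \frac{1}{-354 + 32 \cdot 2} - 3513 = \frac{1}{-354 + 64} - 3513 = \frac{1}{-290} - 3513 = - \frac{1}{290} - 3513 = - \frac{1018771}{290}$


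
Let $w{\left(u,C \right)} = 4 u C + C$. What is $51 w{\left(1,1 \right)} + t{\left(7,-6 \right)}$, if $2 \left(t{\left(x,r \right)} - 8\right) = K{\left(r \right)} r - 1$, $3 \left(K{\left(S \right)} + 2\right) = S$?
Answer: $\frac{549}{2} \approx 274.5$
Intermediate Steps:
$K{\left(S \right)} = -2 + \frac{S}{3}$
$w{\left(u,C \right)} = C + 4 C u$ ($w{\left(u,C \right)} = 4 C u + C = C + 4 C u$)
$t{\left(x,r \right)} = \frac{15}{2} + \frac{r \left(-2 + \frac{r}{3}\right)}{2}$ ($t{\left(x,r \right)} = 8 + \frac{\left(-2 + \frac{r}{3}\right) r - 1}{2} = 8 + \frac{r \left(-2 + \frac{r}{3}\right) - 1}{2} = 8 + \frac{-1 + r \left(-2 + \frac{r}{3}\right)}{2} = 8 + \left(- \frac{1}{2} + \frac{r \left(-2 + \frac{r}{3}\right)}{2}\right) = \frac{15}{2} + \frac{r \left(-2 + \frac{r}{3}\right)}{2}$)
$51 w{\left(1,1 \right)} + t{\left(7,-6 \right)} = 51 \cdot 1 \left(1 + 4 \cdot 1\right) + \left(\frac{15}{2} + \frac{1}{6} \left(-6\right) \left(-6 - 6\right)\right) = 51 \cdot 1 \left(1 + 4\right) + \left(\frac{15}{2} + \frac{1}{6} \left(-6\right) \left(-12\right)\right) = 51 \cdot 1 \cdot 5 + \left(\frac{15}{2} + 12\right) = 51 \cdot 5 + \frac{39}{2} = 255 + \frac{39}{2} = \frac{549}{2}$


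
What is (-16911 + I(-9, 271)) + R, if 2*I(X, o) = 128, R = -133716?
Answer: -150563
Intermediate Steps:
I(X, o) = 64 (I(X, o) = (½)*128 = 64)
(-16911 + I(-9, 271)) + R = (-16911 + 64) - 133716 = -16847 - 133716 = -150563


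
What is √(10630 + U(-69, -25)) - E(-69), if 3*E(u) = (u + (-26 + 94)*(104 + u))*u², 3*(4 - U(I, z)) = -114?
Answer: -3667557 + 4*√667 ≈ -3.6675e+6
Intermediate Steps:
U(I, z) = 42 (U(I, z) = 4 - ⅓*(-114) = 4 + 38 = 42)
E(u) = u²*(7072 + 69*u)/3 (E(u) = ((u + (-26 + 94)*(104 + u))*u²)/3 = ((u + 68*(104 + u))*u²)/3 = ((u + (7072 + 68*u))*u²)/3 = ((7072 + 69*u)*u²)/3 = (u²*(7072 + 69*u))/3 = u²*(7072 + 69*u)/3)
√(10630 + U(-69, -25)) - E(-69) = √(10630 + 42) - (-69)²*(7072 + 69*(-69))/3 = √10672 - 4761*(7072 - 4761)/3 = 4*√667 - 4761*2311/3 = 4*√667 - 1*3667557 = 4*√667 - 3667557 = -3667557 + 4*√667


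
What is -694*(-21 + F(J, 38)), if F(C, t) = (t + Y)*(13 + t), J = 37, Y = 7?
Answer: -1578156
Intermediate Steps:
F(C, t) = (7 + t)*(13 + t) (F(C, t) = (t + 7)*(13 + t) = (7 + t)*(13 + t))
-694*(-21 + F(J, 38)) = -694*(-21 + (91 + 38**2 + 20*38)) = -694*(-21 + (91 + 1444 + 760)) = -694*(-21 + 2295) = -694*2274 = -1578156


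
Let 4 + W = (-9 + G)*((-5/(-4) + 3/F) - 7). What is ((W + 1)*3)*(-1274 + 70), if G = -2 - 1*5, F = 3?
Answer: -263676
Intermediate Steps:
G = -7 (G = -2 - 5 = -7)
W = 72 (W = -4 + (-9 - 7)*((-5/(-4) + 3/3) - 7) = -4 - 16*((-5*(-¼) + 3*(⅓)) - 7) = -4 - 16*((5/4 + 1) - 7) = -4 - 16*(9/4 - 7) = -4 - 16*(-19/4) = -4 + 76 = 72)
((W + 1)*3)*(-1274 + 70) = ((72 + 1)*3)*(-1274 + 70) = (73*3)*(-1204) = 219*(-1204) = -263676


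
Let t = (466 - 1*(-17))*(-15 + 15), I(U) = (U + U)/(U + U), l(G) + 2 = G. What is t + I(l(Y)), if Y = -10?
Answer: 1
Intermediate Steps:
l(G) = -2 + G
I(U) = 1 (I(U) = (2*U)/((2*U)) = (2*U)*(1/(2*U)) = 1)
t = 0 (t = (466 + 17)*0 = 483*0 = 0)
t + I(l(Y)) = 0 + 1 = 1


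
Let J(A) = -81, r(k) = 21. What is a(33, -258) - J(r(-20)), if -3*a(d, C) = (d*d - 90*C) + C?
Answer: -7936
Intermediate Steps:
a(d, C) = -d²/3 + 89*C/3 (a(d, C) = -((d*d - 90*C) + C)/3 = -((d² - 90*C) + C)/3 = -(d² - 89*C)/3 = -d²/3 + 89*C/3)
a(33, -258) - J(r(-20)) = (-⅓*33² + (89/3)*(-258)) - 1*(-81) = (-⅓*1089 - 7654) + 81 = (-363 - 7654) + 81 = -8017 + 81 = -7936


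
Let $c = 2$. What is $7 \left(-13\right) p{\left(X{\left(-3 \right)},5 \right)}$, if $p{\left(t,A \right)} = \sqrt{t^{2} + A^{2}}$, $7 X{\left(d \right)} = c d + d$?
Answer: $- 13 \sqrt{1306} \approx -469.8$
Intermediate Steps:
$X{\left(d \right)} = \frac{3 d}{7}$ ($X{\left(d \right)} = \frac{2 d + d}{7} = \frac{3 d}{7}$)
$p{\left(t,A \right)} = \sqrt{A^{2} + t^{2}}$
$7 \left(-13\right) p{\left(X{\left(-3 \right)},5 \right)} = 7 \left(-13\right) \sqrt{5^{2} + \left(\frac{3}{7} \left(-3\right)\right)^{2}} = - 91 \sqrt{25 + \left(- \frac{9}{7}\right)^{2}} = - 91 \sqrt{25 + \frac{81}{49}} = - 91 \sqrt{\frac{1306}{49}} = - 91 \frac{\sqrt{1306}}{7} = - 13 \sqrt{1306}$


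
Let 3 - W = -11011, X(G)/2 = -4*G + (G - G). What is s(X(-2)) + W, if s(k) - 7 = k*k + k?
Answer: 11293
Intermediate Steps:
X(G) = -8*G (X(G) = 2*(-4*G + (G - G)) = 2*(-4*G + 0) = 2*(-4*G) = -8*G)
s(k) = 7 + k + k**2 (s(k) = 7 + (k*k + k) = 7 + (k**2 + k) = 7 + (k + k**2) = 7 + k + k**2)
W = 11014 (W = 3 - 1*(-11011) = 3 + 11011 = 11014)
s(X(-2)) + W = (7 - 8*(-2) + (-8*(-2))**2) + 11014 = (7 + 16 + 16**2) + 11014 = (7 + 16 + 256) + 11014 = 279 + 11014 = 11293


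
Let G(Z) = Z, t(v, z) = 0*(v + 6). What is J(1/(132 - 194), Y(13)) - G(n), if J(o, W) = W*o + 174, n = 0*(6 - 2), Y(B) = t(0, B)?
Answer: 174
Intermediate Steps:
t(v, z) = 0 (t(v, z) = 0*(6 + v) = 0)
Y(B) = 0
n = 0 (n = 0*4 = 0)
J(o, W) = 174 + W*o
J(1/(132 - 194), Y(13)) - G(n) = (174 + 0/(132 - 194)) - 1*0 = (174 + 0/(-62)) + 0 = (174 + 0*(-1/62)) + 0 = (174 + 0) + 0 = 174 + 0 = 174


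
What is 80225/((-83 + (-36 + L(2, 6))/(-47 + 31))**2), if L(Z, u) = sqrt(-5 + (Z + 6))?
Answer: 20537600/(1292 + sqrt(3))**2 ≈ 12.270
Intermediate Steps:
L(Z, u) = sqrt(1 + Z) (L(Z, u) = sqrt(-5 + (6 + Z)) = sqrt(1 + Z))
80225/((-83 + (-36 + L(2, 6))/(-47 + 31))**2) = 80225/((-83 + (-36 + sqrt(1 + 2))/(-47 + 31))**2) = 80225/((-83 + (-36 + sqrt(3))/(-16))**2) = 80225/((-83 + (-36 + sqrt(3))*(-1/16))**2) = 80225/((-83 + (9/4 - sqrt(3)/16))**2) = 80225/((-323/4 - sqrt(3)/16)**2) = 80225/(-323/4 - sqrt(3)/16)**2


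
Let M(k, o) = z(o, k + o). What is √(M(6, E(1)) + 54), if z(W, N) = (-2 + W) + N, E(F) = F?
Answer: 2*√15 ≈ 7.7460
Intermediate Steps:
z(W, N) = -2 + N + W
M(k, o) = -2 + k + 2*o (M(k, o) = -2 + (k + o) + o = -2 + k + 2*o)
√(M(6, E(1)) + 54) = √((-2 + 6 + 2*1) + 54) = √((-2 + 6 + 2) + 54) = √(6 + 54) = √60 = 2*√15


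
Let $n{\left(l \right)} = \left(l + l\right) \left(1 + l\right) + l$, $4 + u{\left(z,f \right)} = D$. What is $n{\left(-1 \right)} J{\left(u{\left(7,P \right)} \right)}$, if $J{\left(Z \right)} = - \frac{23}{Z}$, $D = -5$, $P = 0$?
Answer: $- \frac{23}{9} \approx -2.5556$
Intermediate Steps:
$u{\left(z,f \right)} = -9$ ($u{\left(z,f \right)} = -4 - 5 = -9$)
$n{\left(l \right)} = l + 2 l \left(1 + l\right)$ ($n{\left(l \right)} = 2 l \left(1 + l\right) + l = l + 2 l \left(1 + l\right)$)
$n{\left(-1 \right)} J{\left(u{\left(7,P \right)} \right)} = - (3 + 2 \left(-1\right)) \left(- \frac{23}{-9}\right) = - (3 - 2) \left(\left(-23\right) \left(- \frac{1}{9}\right)\right) = \left(-1\right) 1 \cdot \frac{23}{9} = \left(-1\right) \frac{23}{9} = - \frac{23}{9}$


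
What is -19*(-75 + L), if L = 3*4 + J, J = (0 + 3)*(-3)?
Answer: 1368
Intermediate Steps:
J = -9 (J = 3*(-3) = -9)
L = 3 (L = 3*4 - 9 = 12 - 9 = 3)
-19*(-75 + L) = -19*(-75 + 3) = -19*(-72) = 1368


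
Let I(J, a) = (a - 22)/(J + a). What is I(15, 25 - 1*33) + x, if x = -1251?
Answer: -8787/7 ≈ -1255.3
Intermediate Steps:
I(J, a) = (-22 + a)/(J + a)
I(15, 25 - 1*33) + x = (-22 + (25 - 1*33))/(15 + (25 - 1*33)) - 1251 = (-22 + (25 - 33))/(15 + (25 - 33)) - 1251 = (-22 - 8)/(15 - 8) - 1251 = -30/7 - 1251 = -8787/7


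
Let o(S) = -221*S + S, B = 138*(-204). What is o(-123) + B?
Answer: -1092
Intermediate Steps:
B = -28152
o(S) = -220*S
o(-123) + B = -220*(-123) - 28152 = 27060 - 28152 = -1092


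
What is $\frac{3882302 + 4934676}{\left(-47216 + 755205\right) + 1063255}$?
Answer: $\frac{4408489}{885622} \approx 4.9778$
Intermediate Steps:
$\frac{3882302 + 4934676}{\left(-47216 + 755205\right) + 1063255} = \frac{8816978}{707989 + 1063255} = \frac{8816978}{1771244} = 8816978 \cdot \frac{1}{1771244} = \frac{4408489}{885622}$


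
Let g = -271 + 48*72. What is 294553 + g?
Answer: 297738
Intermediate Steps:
g = 3185 (g = -271 + 3456 = 3185)
294553 + g = 294553 + 3185 = 297738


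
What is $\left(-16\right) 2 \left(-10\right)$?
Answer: $320$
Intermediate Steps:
$\left(-16\right) 2 \left(-10\right) = \left(-32\right) \left(-10\right) = 320$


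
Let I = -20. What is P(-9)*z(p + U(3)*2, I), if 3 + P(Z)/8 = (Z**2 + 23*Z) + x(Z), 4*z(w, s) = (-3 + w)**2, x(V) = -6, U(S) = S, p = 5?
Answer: -17280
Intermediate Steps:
z(w, s) = (-3 + w)**2/4
P(Z) = -72 + 8*Z**2 + 184*Z (P(Z) = -24 + 8*((Z**2 + 23*Z) - 6) = -24 + 8*(-6 + Z**2 + 23*Z) = -24 + (-48 + 8*Z**2 + 184*Z) = -72 + 8*Z**2 + 184*Z)
P(-9)*z(p + U(3)*2, I) = (-72 + 8*(-9)**2 + 184*(-9))*((-3 + (5 + 3*2))**2/4) = (-72 + 8*81 - 1656)*((-3 + (5 + 6))**2/4) = (-72 + 648 - 1656)*((-3 + 11)**2/4) = -270*8**2 = -270*64 = -1080*16 = -17280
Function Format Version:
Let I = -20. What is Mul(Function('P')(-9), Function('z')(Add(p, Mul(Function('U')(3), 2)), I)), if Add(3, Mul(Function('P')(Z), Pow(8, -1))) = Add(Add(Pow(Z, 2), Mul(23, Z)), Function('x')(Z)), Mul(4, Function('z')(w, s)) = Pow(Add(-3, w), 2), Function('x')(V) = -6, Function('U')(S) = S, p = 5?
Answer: -17280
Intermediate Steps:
Function('z')(w, s) = Mul(Rational(1, 4), Pow(Add(-3, w), 2))
Function('P')(Z) = Add(-72, Mul(8, Pow(Z, 2)), Mul(184, Z)) (Function('P')(Z) = Add(-24, Mul(8, Add(Add(Pow(Z, 2), Mul(23, Z)), -6))) = Add(-24, Mul(8, Add(-6, Pow(Z, 2), Mul(23, Z)))) = Add(-24, Add(-48, Mul(8, Pow(Z, 2)), Mul(184, Z))) = Add(-72, Mul(8, Pow(Z, 2)), Mul(184, Z)))
Mul(Function('P')(-9), Function('z')(Add(p, Mul(Function('U')(3), 2)), I)) = Mul(Add(-72, Mul(8, Pow(-9, 2)), Mul(184, -9)), Mul(Rational(1, 4), Pow(Add(-3, Add(5, Mul(3, 2))), 2))) = Mul(Add(-72, Mul(8, 81), -1656), Mul(Rational(1, 4), Pow(Add(-3, Add(5, 6)), 2))) = Mul(Add(-72, 648, -1656), Mul(Rational(1, 4), Pow(Add(-3, 11), 2))) = Mul(-1080, Mul(Rational(1, 4), Pow(8, 2))) = Mul(-1080, Mul(Rational(1, 4), 64)) = Mul(-1080, 16) = -17280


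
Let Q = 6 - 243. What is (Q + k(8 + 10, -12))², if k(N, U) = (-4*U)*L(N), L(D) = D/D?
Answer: 35721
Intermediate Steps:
L(D) = 1
Q = -237
k(N, U) = -4*U (k(N, U) = -4*U*1 = -4*U)
(Q + k(8 + 10, -12))² = (-237 - 4*(-12))² = (-237 + 48)² = (-189)² = 35721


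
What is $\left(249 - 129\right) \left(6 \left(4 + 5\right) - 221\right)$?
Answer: $-20040$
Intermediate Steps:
$\left(249 - 129\right) \left(6 \left(4 + 5\right) - 221\right) = \left(249 - 129\right) \left(6 \cdot 9 - 221\right) = \left(249 - 129\right) \left(54 - 221\right) = 120 \left(-167\right) = -20040$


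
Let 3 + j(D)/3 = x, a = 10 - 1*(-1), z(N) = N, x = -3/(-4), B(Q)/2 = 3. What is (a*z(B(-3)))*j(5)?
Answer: -891/2 ≈ -445.50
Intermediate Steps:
B(Q) = 6 (B(Q) = 2*3 = 6)
x = ¾ (x = -3*(-¼) = ¾ ≈ 0.75000)
a = 11 (a = 10 + 1 = 11)
j(D) = -27/4 (j(D) = -9 + 3*(¾) = -9 + 9/4 = -27/4)
(a*z(B(-3)))*j(5) = (11*6)*(-27/4) = 66*(-27/4) = -891/2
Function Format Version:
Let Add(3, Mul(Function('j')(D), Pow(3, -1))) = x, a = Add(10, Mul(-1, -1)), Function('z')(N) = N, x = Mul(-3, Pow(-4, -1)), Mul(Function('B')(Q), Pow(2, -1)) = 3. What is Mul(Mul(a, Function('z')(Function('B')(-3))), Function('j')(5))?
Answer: Rational(-891, 2) ≈ -445.50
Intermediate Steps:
Function('B')(Q) = 6 (Function('B')(Q) = Mul(2, 3) = 6)
x = Rational(3, 4) (x = Mul(-3, Rational(-1, 4)) = Rational(3, 4) ≈ 0.75000)
a = 11 (a = Add(10, 1) = 11)
Function('j')(D) = Rational(-27, 4) (Function('j')(D) = Add(-9, Mul(3, Rational(3, 4))) = Add(-9, Rational(9, 4)) = Rational(-27, 4))
Mul(Mul(a, Function('z')(Function('B')(-3))), Function('j')(5)) = Mul(Mul(11, 6), Rational(-27, 4)) = Mul(66, Rational(-27, 4)) = Rational(-891, 2)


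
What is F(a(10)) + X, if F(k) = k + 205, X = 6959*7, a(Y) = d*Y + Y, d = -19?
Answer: 48738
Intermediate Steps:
a(Y) = -18*Y (a(Y) = -19*Y + Y = -18*Y)
X = 48713
F(k) = 205 + k
F(a(10)) + X = (205 - 18*10) + 48713 = (205 - 180) + 48713 = 25 + 48713 = 48738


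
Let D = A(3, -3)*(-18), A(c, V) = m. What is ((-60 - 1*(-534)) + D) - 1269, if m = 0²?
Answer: -795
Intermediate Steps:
m = 0
A(c, V) = 0
D = 0 (D = 0*(-18) = 0)
((-60 - 1*(-534)) + D) - 1269 = ((-60 - 1*(-534)) + 0) - 1269 = ((-60 + 534) + 0) - 1269 = (474 + 0) - 1269 = 474 - 1269 = -795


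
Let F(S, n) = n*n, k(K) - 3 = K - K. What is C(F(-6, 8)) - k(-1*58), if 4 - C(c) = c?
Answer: -63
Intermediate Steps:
k(K) = 3 (k(K) = 3 + (K - K) = 3 + 0 = 3)
F(S, n) = n**2
C(c) = 4 - c
C(F(-6, 8)) - k(-1*58) = (4 - 1*8**2) - 1*3 = (4 - 1*64) - 3 = (4 - 64) - 3 = -60 - 3 = -63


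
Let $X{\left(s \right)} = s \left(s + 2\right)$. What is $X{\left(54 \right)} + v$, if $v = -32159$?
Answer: $-29135$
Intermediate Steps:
$X{\left(s \right)} = s \left(2 + s\right)$
$X{\left(54 \right)} + v = 54 \left(2 + 54\right) - 32159 = 54 \cdot 56 - 32159 = 3024 - 32159 = -29135$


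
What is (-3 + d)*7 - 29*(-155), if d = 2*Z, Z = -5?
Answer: 4404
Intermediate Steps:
d = -10 (d = 2*(-5) = -10)
(-3 + d)*7 - 29*(-155) = (-3 - 10)*7 - 29*(-155) = -13*7 + 4495 = -91 + 4495 = 4404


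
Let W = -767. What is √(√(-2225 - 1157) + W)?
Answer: √(-767 + I*√3382) ≈ 1.0492 + 27.715*I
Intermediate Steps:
√(√(-2225 - 1157) + W) = √(√(-2225 - 1157) - 767) = √(√(-3382) - 767) = √(I*√3382 - 767) = √(-767 + I*√3382)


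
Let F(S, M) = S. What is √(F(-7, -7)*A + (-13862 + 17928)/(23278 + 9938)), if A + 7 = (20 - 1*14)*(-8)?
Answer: √6639165294/4152 ≈ 19.625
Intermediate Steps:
A = -55 (A = -7 + (20 - 1*14)*(-8) = -7 + (20 - 14)*(-8) = -7 + 6*(-8) = -7 - 48 = -55)
√(F(-7, -7)*A + (-13862 + 17928)/(23278 + 9938)) = √(-7*(-55) + (-13862 + 17928)/(23278 + 9938)) = √(385 + 4066/33216) = √(385 + 4066*(1/33216)) = √(385 + 2033/16608) = √(6396113/16608) = √6639165294/4152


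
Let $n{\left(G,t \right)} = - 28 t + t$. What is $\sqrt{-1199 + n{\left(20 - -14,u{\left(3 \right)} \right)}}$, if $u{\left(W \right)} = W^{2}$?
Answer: $i \sqrt{1442} \approx 37.974 i$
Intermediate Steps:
$n{\left(G,t \right)} = - 27 t$
$\sqrt{-1199 + n{\left(20 - -14,u{\left(3 \right)} \right)}} = \sqrt{-1199 - 27 \cdot 3^{2}} = \sqrt{-1199 - 243} = \sqrt{-1442} = i \sqrt{1442}$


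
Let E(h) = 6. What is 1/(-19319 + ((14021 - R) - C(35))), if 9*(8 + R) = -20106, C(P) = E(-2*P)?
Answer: -1/3062 ≈ -0.00032658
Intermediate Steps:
C(P) = 6
R = -2242 (R = -8 + (⅑)*(-20106) = -8 - 2234 = -2242)
1/(-19319 + ((14021 - R) - C(35))) = 1/(-19319 + ((14021 - 1*(-2242)) - 1*6)) = 1/(-19319 + ((14021 + 2242) - 6)) = 1/(-19319 + (16263 - 6)) = 1/(-19319 + 16257) = 1/(-3062) = -1/3062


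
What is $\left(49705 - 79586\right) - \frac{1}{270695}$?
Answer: $- \frac{8088637296}{270695} \approx -29881.0$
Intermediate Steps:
$\left(49705 - 79586\right) - \frac{1}{270695} = -29881 - \frac{1}{270695} = - \frac{8088637296}{270695}$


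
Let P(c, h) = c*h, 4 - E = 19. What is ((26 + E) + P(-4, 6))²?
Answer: 169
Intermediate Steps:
E = -15 (E = 4 - 1*19 = 4 - 19 = -15)
((26 + E) + P(-4, 6))² = ((26 - 15) - 4*6)² = (11 - 24)² = (-13)² = 169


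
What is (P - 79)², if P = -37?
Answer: 13456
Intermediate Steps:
(P - 79)² = (-37 - 79)² = (-116)² = 13456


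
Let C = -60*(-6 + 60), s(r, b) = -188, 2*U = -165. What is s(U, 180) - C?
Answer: 3052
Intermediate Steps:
U = -165/2 (U = (1/2)*(-165) = -165/2 ≈ -82.500)
C = -3240 (C = -60*54 = -3240)
s(U, 180) - C = -188 - 1*(-3240) = -188 + 3240 = 3052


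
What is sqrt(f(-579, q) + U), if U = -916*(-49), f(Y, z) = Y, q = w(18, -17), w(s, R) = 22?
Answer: sqrt(44305) ≈ 210.49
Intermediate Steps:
q = 22
U = 44884
sqrt(f(-579, q) + U) = sqrt(-579 + 44884) = sqrt(44305)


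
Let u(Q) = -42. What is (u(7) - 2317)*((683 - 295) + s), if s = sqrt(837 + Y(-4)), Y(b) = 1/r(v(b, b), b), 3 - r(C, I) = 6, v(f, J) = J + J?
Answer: -915292 - 2359*sqrt(7530)/3 ≈ -9.8353e+5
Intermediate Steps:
v(f, J) = 2*J
r(C, I) = -3 (r(C, I) = 3 - 1*6 = 3 - 6 = -3)
Y(b) = -1/3 (Y(b) = 1/(-3) = -1/3)
s = sqrt(7530)/3 (s = sqrt(837 - 1/3) = sqrt(2510/3) = sqrt(7530)/3 ≈ 28.925)
(u(7) - 2317)*((683 - 295) + s) = (-42 - 2317)*((683 - 295) + sqrt(7530)/3) = -2359*(388 + sqrt(7530)/3) = -915292 - 2359*sqrt(7530)/3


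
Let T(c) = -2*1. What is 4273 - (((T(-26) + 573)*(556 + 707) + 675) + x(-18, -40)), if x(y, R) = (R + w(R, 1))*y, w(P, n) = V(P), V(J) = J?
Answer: -719015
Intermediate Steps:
T(c) = -2
w(P, n) = P
x(y, R) = 2*R*y (x(y, R) = (R + R)*y = (2*R)*y = 2*R*y)
4273 - (((T(-26) + 573)*(556 + 707) + 675) + x(-18, -40)) = 4273 - (((-2 + 573)*(556 + 707) + 675) + 2*(-40)*(-18)) = 4273 - ((571*1263 + 675) + 1440) = 4273 - ((721173 + 675) + 1440) = 4273 - (721848 + 1440) = 4273 - 1*723288 = 4273 - 723288 = -719015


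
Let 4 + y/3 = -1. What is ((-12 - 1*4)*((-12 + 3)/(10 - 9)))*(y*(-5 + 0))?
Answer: 10800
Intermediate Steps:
y = -15 (y = -12 + 3*(-1) = -12 - 3 = -15)
((-12 - 1*4)*((-12 + 3)/(10 - 9)))*(y*(-5 + 0)) = ((-12 - 1*4)*((-12 + 3)/(10 - 9)))*(-15*(-5 + 0)) = ((-12 - 4)*(-9/1))*(-15*(-5)) = -(-144)*75 = -16*(-9)*75 = 144*75 = 10800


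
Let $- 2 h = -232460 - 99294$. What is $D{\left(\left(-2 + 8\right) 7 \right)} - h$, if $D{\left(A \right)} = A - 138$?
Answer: $-165973$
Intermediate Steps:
$D{\left(A \right)} = -138 + A$
$h = 165877$ ($h = - \frac{-232460 - 99294}{2} = \left(- \frac{1}{2}\right) \left(-331754\right) = 165877$)
$D{\left(\left(-2 + 8\right) 7 \right)} - h = \left(-138 + \left(-2 + 8\right) 7\right) - 165877 = \left(-138 + 6 \cdot 7\right) - 165877 = \left(-138 + 42\right) - 165877 = -96 - 165877 = -165973$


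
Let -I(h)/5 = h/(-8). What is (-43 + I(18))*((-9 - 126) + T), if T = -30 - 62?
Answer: 28829/4 ≈ 7207.3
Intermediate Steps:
T = -92
I(h) = 5*h/8 (I(h) = -5*h/(-8) = -5*h*(-1)/8 = -(-5)*h/8 = 5*h/8)
(-43 + I(18))*((-9 - 126) + T) = (-43 + (5/8)*18)*((-9 - 126) - 92) = (-43 + 45/4)*(-135 - 92) = -127/4*(-227) = 28829/4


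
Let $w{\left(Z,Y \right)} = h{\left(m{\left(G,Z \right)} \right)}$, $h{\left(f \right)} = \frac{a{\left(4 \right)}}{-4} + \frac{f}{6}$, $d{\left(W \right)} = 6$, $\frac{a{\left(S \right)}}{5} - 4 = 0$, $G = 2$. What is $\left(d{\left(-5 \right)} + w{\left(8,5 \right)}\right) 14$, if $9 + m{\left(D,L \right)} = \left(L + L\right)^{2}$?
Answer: $\frac{1771}{3} \approx 590.33$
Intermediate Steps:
$a{\left(S \right)} = 20$ ($a{\left(S \right)} = 20 + 5 \cdot 0 = 20 + 0 = 20$)
$m{\left(D,L \right)} = -9 + 4 L^{2}$ ($m{\left(D,L \right)} = -9 + \left(L + L\right)^{2} = -9 + \left(2 L\right)^{2} = -9 + 4 L^{2}$)
$h{\left(f \right)} = -5 + \frac{f}{6}$ ($h{\left(f \right)} = \frac{20}{-4} + \frac{f}{6} = 20 \left(- \frac{1}{4}\right) + f \frac{1}{6} = -5 + \frac{f}{6}$)
$w{\left(Z,Y \right)} = - \frac{13}{2} + \frac{2 Z^{2}}{3}$ ($w{\left(Z,Y \right)} = -5 + \frac{-9 + 4 Z^{2}}{6} = -5 + \left(- \frac{3}{2} + \frac{2 Z^{2}}{3}\right) = - \frac{13}{2} + \frac{2 Z^{2}}{3}$)
$\left(d{\left(-5 \right)} + w{\left(8,5 \right)}\right) 14 = \left(6 - \left(\frac{13}{2} - \frac{2 \cdot 8^{2}}{3}\right)\right) 14 = \left(6 + \left(- \frac{13}{2} + \frac{2}{3} \cdot 64\right)\right) 14 = \left(6 + \left(- \frac{13}{2} + \frac{128}{3}\right)\right) 14 = \left(6 + \frac{217}{6}\right) 14 = \frac{253}{6} \cdot 14 = \frac{1771}{3}$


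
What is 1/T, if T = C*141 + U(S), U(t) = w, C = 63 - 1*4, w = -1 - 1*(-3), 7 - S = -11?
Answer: 1/8321 ≈ 0.00012018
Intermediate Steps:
S = 18 (S = 7 - 1*(-11) = 7 + 11 = 18)
w = 2 (w = -1 + 3 = 2)
C = 59 (C = 63 - 4 = 59)
U(t) = 2
T = 8321 (T = 59*141 + 2 = 8319 + 2 = 8321)
1/T = 1/8321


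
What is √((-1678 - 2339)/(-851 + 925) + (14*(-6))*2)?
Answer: I*√1217226/74 ≈ 14.909*I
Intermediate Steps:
√((-1678 - 2339)/(-851 + 925) + (14*(-6))*2) = √(-4017/74 - 84*2) = √(-4017*1/74 - 168) = √(-4017/74 - 168) = √(-16449/74) = I*√1217226/74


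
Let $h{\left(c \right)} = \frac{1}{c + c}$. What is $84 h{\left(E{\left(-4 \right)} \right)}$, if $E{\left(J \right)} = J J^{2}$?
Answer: $- \frac{21}{32} \approx -0.65625$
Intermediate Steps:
$E{\left(J \right)} = J^{3}$
$h{\left(c \right)} = \frac{1}{2 c}$
$84 h{\left(E{\left(-4 \right)} \right)} = 84 \frac{1}{2 \left(-4\right)^{3}} = 84 \frac{1}{2 \left(-64\right)} = 84 \cdot \frac{1}{2} \left(- \frac{1}{64}\right) = 84 \left(- \frac{1}{128}\right) = - \frac{21}{32}$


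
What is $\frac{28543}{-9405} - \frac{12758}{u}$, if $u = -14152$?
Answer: $- \frac{141975773}{66549780} \approx -2.1334$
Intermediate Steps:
$\frac{28543}{-9405} - \frac{12758}{u} = \frac{28543}{-9405} - \frac{12758}{-14152} = 28543 \left(- \frac{1}{9405}\right) - - \frac{6379}{7076} = - \frac{28543}{9405} + \frac{6379}{7076} = - \frac{141975773}{66549780}$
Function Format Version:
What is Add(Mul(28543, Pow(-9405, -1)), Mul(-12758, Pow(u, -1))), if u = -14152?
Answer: Rational(-141975773, 66549780) ≈ -2.1334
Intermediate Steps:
Add(Mul(28543, Pow(-9405, -1)), Mul(-12758, Pow(u, -1))) = Add(Mul(28543, Pow(-9405, -1)), Mul(-12758, Pow(-14152, -1))) = Add(Mul(28543, Rational(-1, 9405)), Mul(-12758, Rational(-1, 14152))) = Add(Rational(-28543, 9405), Rational(6379, 7076)) = Rational(-141975773, 66549780)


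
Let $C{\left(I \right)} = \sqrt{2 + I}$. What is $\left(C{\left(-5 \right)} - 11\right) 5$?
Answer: $-55 + 5 i \sqrt{3} \approx -55.0 + 8.6602 i$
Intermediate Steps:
$\left(C{\left(-5 \right)} - 11\right) 5 = \left(\sqrt{2 - 5} - 11\right) 5 = \left(\sqrt{-3} - 11\right) 5 = \left(i \sqrt{3} - 11\right) 5 = \left(-11 + i \sqrt{3}\right) 5 = -55 + 5 i \sqrt{3}$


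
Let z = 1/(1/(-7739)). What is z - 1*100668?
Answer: -108407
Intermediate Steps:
z = -7739 (z = 1/(-1/7739) = -7739)
z - 1*100668 = -7739 - 1*100668 = -7739 - 100668 = -108407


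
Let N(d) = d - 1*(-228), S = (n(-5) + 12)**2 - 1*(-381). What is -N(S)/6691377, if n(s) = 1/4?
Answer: -1735/15294576 ≈ -0.00011344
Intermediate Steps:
n(s) = 1/4
S = 8497/16 (S = (1/4 + 12)**2 - 1*(-381) = (49/4)**2 + 381 = 2401/16 + 381 = 8497/16 ≈ 531.06)
N(d) = 228 + d (N(d) = d + 228 = 228 + d)
-N(S)/6691377 = -(228 + 8497/16)/6691377 = -12145/(16*6691377) = -1*1735/15294576 = -1735/15294576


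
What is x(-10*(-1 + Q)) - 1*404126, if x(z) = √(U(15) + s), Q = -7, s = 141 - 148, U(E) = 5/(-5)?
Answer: -404126 + 2*I*√2 ≈ -4.0413e+5 + 2.8284*I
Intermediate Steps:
U(E) = -1 (U(E) = 5*(-⅕) = -1)
s = -7
x(z) = 2*I*√2 (x(z) = √(-1 - 7) = √(-8) = 2*I*√2)
x(-10*(-1 + Q)) - 1*404126 = 2*I*√2 - 1*404126 = 2*I*√2 - 404126 = -404126 + 2*I*√2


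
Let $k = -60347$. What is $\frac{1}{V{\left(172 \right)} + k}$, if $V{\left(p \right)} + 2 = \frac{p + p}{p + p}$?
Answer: $- \frac{1}{60348} \approx -1.6571 \cdot 10^{-5}$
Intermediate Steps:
$V{\left(p \right)} = -1$ ($V{\left(p \right)} = -2 + \frac{p + p}{p + p} = -2 + \frac{2 p}{2 p} = -2 + 2 p \frac{1}{2 p} = -2 + 1 = -1$)
$\frac{1}{V{\left(172 \right)} + k} = \frac{1}{-1 - 60347} = \frac{1}{-60348} = - \frac{1}{60348}$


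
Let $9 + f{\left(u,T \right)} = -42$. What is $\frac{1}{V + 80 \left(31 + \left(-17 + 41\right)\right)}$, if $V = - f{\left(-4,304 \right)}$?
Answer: $\frac{1}{4451} \approx 0.00022467$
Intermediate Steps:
$f{\left(u,T \right)} = -51$ ($f{\left(u,T \right)} = -9 - 42 = -51$)
$V = 51$ ($V = \left(-1\right) \left(-51\right) = 51$)
$\frac{1}{V + 80 \left(31 + \left(-17 + 41\right)\right)} = \frac{1}{51 + 80 \left(31 + \left(-17 + 41\right)\right)} = \frac{1}{51 + 80 \left(31 + 24\right)} = \frac{1}{51 + 80 \cdot 55} = \frac{1}{51 + 4400} = \frac{1}{4451}$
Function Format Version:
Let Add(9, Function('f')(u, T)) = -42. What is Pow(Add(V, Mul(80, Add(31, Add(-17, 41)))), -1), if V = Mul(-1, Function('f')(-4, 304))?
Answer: Rational(1, 4451) ≈ 0.00022467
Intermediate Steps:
Function('f')(u, T) = -51 (Function('f')(u, T) = Add(-9, -42) = -51)
V = 51 (V = Mul(-1, -51) = 51)
Pow(Add(V, Mul(80, Add(31, Add(-17, 41)))), -1) = Pow(Add(51, Mul(80, Add(31, Add(-17, 41)))), -1) = Pow(Add(51, Mul(80, Add(31, 24))), -1) = Pow(Add(51, Mul(80, 55)), -1) = Pow(Add(51, 4400), -1) = Pow(4451, -1) = Rational(1, 4451)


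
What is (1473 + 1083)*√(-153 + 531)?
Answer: 7668*√42 ≈ 49694.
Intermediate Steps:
(1473 + 1083)*√(-153 + 531) = 2556*√378 = 2556*(3*√42) = 7668*√42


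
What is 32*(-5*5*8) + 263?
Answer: -6137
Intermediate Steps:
32*(-5*5*8) + 263 = 32*(-25*8) + 263 = 32*(-200) + 263 = -6400 + 263 = -6137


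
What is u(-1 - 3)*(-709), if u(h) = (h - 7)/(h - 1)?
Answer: -7799/5 ≈ -1559.8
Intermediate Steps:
u(h) = (-7 + h)/(-1 + h)
u(-1 - 3)*(-709) = ((-7 + (-1 - 3))/(-1 + (-1 - 3)))*(-709) = ((-7 - 4)/(-1 - 4))*(-709) = (-11/(-5))*(-709) = -⅕*(-11)*(-709) = (11/5)*(-709) = -7799/5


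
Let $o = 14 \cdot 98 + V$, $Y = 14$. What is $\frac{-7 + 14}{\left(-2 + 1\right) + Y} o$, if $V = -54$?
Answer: $\frac{9226}{13} \approx 709.69$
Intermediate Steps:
$o = 1318$ ($o = 14 \cdot 98 - 54 = 1372 - 54 = 1318$)
$\frac{-7 + 14}{\left(-2 + 1\right) + Y} o = \frac{-7 + 14}{\left(-2 + 1\right) + 14} \cdot 1318 = \frac{7}{-1 + 14} \cdot 1318 = \frac{7}{13} \cdot 1318 = \frac{9226}{13}$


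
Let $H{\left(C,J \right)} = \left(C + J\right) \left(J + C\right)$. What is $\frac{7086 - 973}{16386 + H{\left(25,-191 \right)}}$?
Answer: $\frac{6113}{43942} \approx 0.13912$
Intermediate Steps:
$H{\left(C,J \right)} = \left(C + J\right)^{2}$ ($H{\left(C,J \right)} = \left(C + J\right) \left(C + J\right) = \left(C + J\right)^{2}$)
$\frac{7086 - 973}{16386 + H{\left(25,-191 \right)}} = \frac{7086 - 973}{16386 + \left(25 - 191\right)^{2}} = \frac{6113}{16386 + \left(-166\right)^{2}} = \frac{6113}{16386 + 27556} = \frac{6113}{43942}$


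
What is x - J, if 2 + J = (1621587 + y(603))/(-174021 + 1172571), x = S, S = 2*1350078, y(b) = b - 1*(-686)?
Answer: 1348120574012/499275 ≈ 2.7002e+6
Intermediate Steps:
y(b) = 686 + b (y(b) = b + 686 = 686 + b)
S = 2700156
x = 2700156
J = -187112/499275 (J = -2 + (1621587 + (686 + 603))/(-174021 + 1172571) = -2 + (1621587 + 1289)/998550 = -2 + 1622876*(1/998550) = -2 + 811438/499275 = -187112/499275 ≈ -0.37477)
x - J = 2700156 - 1*(-187112/499275) = 2700156 + 187112/499275 = 1348120574012/499275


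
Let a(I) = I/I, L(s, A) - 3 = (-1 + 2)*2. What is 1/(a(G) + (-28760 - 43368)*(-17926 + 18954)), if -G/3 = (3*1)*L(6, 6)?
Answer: -1/74147583 ≈ -1.3487e-8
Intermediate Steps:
L(s, A) = 5 (L(s, A) = 3 + (-1 + 2)*2 = 3 + 1*2 = 3 + 2 = 5)
G = -45 (G = -3*3*1*5 = -9*5 = -3*15 = -45)
a(I) = 1
1/(a(G) + (-28760 - 43368)*(-17926 + 18954)) = 1/(1 + (-28760 - 43368)*(-17926 + 18954)) = 1/(1 - 72128*1028) = 1/(1 - 74147584) = 1/(-74147583) = -1/74147583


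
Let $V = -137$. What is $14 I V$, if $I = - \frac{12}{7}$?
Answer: $3288$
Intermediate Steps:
$I = - \frac{12}{7}$ ($I = \left(-12\right) \frac{1}{7} = - \frac{12}{7} \approx -1.7143$)
$14 I V = 14 \left(- \frac{12}{7}\right) \left(-137\right) = \left(-24\right) \left(-137\right) = 3288$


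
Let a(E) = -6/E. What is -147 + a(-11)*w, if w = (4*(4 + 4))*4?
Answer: -849/11 ≈ -77.182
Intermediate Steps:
w = 128 (w = (4*8)*4 = 32*4 = 128)
-147 + a(-11)*w = -147 - 6/(-11)*128 = -147 - 6*(-1/11)*128 = -147 + (6/11)*128 = -147 + 768/11 = -849/11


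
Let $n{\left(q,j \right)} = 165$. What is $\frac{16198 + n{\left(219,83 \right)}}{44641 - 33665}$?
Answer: $\frac{16363}{10976} \approx 1.4908$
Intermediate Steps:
$\frac{16198 + n{\left(219,83 \right)}}{44641 - 33665} = \frac{16198 + 165}{44641 - 33665} = \frac{16363}{10976}$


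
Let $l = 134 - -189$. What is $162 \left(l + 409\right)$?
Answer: $118584$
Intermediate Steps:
$l = 323$ ($l = 134 + 189 = 323$)
$162 \left(l + 409\right) = 162 \left(323 + 409\right) = 162 \cdot 732 = 118584$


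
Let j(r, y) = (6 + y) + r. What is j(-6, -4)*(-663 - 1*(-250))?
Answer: 1652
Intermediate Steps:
j(r, y) = 6 + r + y
j(-6, -4)*(-663 - 1*(-250)) = (6 - 6 - 4)*(-663 - 1*(-250)) = -4*(-663 + 250) = -4*(-413) = 1652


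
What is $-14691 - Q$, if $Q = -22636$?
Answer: $7945$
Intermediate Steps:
$-14691 - Q = -14691 - -22636 = -14691 + 22636 = 7945$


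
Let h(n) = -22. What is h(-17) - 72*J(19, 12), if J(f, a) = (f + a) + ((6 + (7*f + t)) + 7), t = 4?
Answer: -13054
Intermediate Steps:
J(f, a) = 17 + a + 8*f (J(f, a) = (f + a) + ((6 + (7*f + 4)) + 7) = (a + f) + ((6 + (4 + 7*f)) + 7) = (a + f) + ((10 + 7*f) + 7) = (a + f) + (17 + 7*f) = 17 + a + 8*f)
h(-17) - 72*J(19, 12) = -22 - 72*(17 + 12 + 8*19) = -22 - 72*(17 + 12 + 152) = -22 - 72*181 = -22 - 13032 = -13054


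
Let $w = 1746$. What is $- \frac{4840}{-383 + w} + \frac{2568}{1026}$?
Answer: $- \frac{244276}{233073} \approx -1.0481$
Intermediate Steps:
$- \frac{4840}{-383 + w} + \frac{2568}{1026} = - \frac{4840}{-383 + 1746} + \frac{2568}{1026} = - \frac{4840}{1363} + 2568 \cdot \frac{1}{1026} = \left(-4840\right) \frac{1}{1363} + \frac{428}{171} = - \frac{4840}{1363} + \frac{428}{171} = - \frac{244276}{233073}$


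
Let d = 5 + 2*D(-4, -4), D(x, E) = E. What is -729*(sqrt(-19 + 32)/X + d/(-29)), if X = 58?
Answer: -2187/29 - 729*sqrt(13)/58 ≈ -120.73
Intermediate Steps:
d = -3 (d = 5 + 2*(-4) = 5 - 8 = -3)
-729*(sqrt(-19 + 32)/X + d/(-29)) = -729*(sqrt(-19 + 32)/58 - 3/(-29)) = -729*(sqrt(13)*(1/58) - 3*(-1/29)) = -729*(sqrt(13)/58 + 3/29) = -729*(3/29 + sqrt(13)/58) = -2187/29 - 729*sqrt(13)/58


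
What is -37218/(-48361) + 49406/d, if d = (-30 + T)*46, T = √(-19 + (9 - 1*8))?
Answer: (-1168981363*I + 2568042*√2)/(3336909*(√2 + 10*I)) ≈ -34.33 - 4.9638*I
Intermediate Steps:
T = 3*I*√2 (T = √(-19 + (9 - 8)) = √(-19 + 1) = √(-18) = 3*I*√2 ≈ 4.2426*I)
d = -1380 + 138*I*√2 (d = (-30 + 3*I*√2)*46 = -1380 + 138*I*√2 ≈ -1380.0 + 195.16*I)
-37218/(-48361) + 49406/d = -37218/(-48361) + 49406/(-1380 + 138*I*√2) = -37218*(-1/48361) + 49406/(-1380 + 138*I*√2) = 37218/48361 + 49406/(-1380 + 138*I*√2)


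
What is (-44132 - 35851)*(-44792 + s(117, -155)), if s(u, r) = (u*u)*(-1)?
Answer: 4677485823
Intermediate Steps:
s(u, r) = -u² (s(u, r) = u²*(-1) = -u²)
(-44132 - 35851)*(-44792 + s(117, -155)) = (-44132 - 35851)*(-44792 - 1*117²) = -79983*(-44792 - 1*13689) = -79983*(-44792 - 13689) = -79983*(-58481) = 4677485823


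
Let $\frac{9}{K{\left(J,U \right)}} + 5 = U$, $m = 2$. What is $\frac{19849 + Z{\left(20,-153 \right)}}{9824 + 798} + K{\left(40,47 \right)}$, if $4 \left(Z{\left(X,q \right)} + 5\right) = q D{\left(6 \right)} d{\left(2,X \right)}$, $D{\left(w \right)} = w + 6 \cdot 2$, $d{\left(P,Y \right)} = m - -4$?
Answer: $\frac{62962}{37177} \approx 1.6936$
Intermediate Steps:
$d{\left(P,Y \right)} = 6$ ($d{\left(P,Y \right)} = 2 - -4 = 2 + 4 = 6$)
$D{\left(w \right)} = 12 + w$ ($D{\left(w \right)} = w + 12 = 12 + w$)
$K{\left(J,U \right)} = \frac{9}{-5 + U}$
$Z{\left(X,q \right)} = -5 + 27 q$ ($Z{\left(X,q \right)} = -5 + \frac{q \left(12 + 6\right) 6}{4} = -5 + \frac{q 18 \cdot 6}{4} = -5 + \frac{18 q 6}{4} = -5 + \frac{108 q}{4} = -5 + 27 q$)
$\frac{19849 + Z{\left(20,-153 \right)}}{9824 + 798} + K{\left(40,47 \right)} = \frac{19849 + \left(-5 + 27 \left(-153\right)\right)}{9824 + 798} + \frac{9}{-5 + 47} = \frac{19849 - 4136}{10622} + \frac{9}{42} = \left(19849 - 4136\right) \frac{1}{10622} + 9 \cdot \frac{1}{42} = 15713 \cdot \frac{1}{10622} + \frac{3}{14} = \frac{15713}{10622} + \frac{3}{14} = \frac{62962}{37177}$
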